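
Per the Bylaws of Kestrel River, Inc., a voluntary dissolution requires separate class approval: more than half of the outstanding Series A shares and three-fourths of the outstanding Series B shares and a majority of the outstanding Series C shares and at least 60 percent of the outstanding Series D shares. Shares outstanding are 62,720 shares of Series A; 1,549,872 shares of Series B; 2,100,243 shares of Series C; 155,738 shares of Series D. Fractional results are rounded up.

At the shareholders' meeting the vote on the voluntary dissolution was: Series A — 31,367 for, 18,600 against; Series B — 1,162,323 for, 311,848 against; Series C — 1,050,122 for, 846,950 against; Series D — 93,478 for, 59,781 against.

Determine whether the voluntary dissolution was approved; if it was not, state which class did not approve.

Not approved — the Series B shares did not give the required vote.

Series A: a majority of 62720 is 31361; 31,361 required, 31,367 in favor — approved.
Series B: 3/4 of 1549872 = 1162404; 1,162,404 required, 1,162,323 in favor — not approved.
Series C: a majority of 2100243 is 1050122; 1,050,122 required, 1,050,122 in favor — approved.
Series D: 3/5 of 155738 = 93442.80, rounded up to 93443; 93,443 required, 93,478 in favor — approved.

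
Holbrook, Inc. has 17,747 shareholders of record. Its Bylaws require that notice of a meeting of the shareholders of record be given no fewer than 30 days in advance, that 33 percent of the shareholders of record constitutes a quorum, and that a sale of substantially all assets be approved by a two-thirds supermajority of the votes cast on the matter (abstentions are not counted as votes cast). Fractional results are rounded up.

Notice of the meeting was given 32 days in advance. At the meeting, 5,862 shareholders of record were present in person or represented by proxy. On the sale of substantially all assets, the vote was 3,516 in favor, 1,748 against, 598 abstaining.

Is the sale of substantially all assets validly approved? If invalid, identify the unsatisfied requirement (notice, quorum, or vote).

Valid — all requirements satisfied.

Notice: 32 days given; 30 required. Satisfied.
Quorum: 33% of 17,747 = 5,856.51, rounded up to 5,857; 5,862 present. Satisfied.
Vote: requires two-thirds of the votes cast (5,862 − 598 abstaining = 5,264); 2/3 of 5264 = 3509.33, rounded up to 3510, so 3,510 needed; 3,516 in favor. Satisfied.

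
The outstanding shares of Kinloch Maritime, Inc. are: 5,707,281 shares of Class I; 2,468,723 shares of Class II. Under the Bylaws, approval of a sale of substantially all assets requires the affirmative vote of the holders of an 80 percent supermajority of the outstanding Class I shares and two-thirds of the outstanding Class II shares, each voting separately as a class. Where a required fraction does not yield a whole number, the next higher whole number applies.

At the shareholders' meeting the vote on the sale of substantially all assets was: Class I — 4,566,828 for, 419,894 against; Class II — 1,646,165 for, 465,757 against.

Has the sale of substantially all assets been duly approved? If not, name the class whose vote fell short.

Class I: 4/5 of 5707281 = 4565824.80, rounded up to 4565825; 4,565,825 required, 4,566,828 in favor — approved.
Class II: 2/3 of 2468723 = 1645815.33, rounded up to 1645816; 1,645,816 required, 1,646,165 in favor — approved.

Approved — every class gave the required vote.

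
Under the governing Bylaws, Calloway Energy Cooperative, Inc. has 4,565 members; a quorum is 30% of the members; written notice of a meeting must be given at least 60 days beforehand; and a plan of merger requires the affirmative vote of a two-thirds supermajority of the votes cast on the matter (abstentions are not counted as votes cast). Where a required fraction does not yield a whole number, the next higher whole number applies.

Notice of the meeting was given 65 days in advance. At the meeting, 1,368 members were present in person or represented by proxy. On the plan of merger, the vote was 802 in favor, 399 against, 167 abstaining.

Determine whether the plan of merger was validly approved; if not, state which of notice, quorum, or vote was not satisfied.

Invalid — quorum requirement not satisfied.

Notice: 65 days given; 60 required. Satisfied.
Quorum: 30% of 4,565 = 1,369.50, rounded up to 1,370; 1,368 present. Not satisfied.
Vote: requires two-thirds of the votes cast (1,368 − 167 abstaining = 1,201); 2/3 of 1201 = 800.67, rounded up to 801, so 801 needed; 802 in favor. Satisfied.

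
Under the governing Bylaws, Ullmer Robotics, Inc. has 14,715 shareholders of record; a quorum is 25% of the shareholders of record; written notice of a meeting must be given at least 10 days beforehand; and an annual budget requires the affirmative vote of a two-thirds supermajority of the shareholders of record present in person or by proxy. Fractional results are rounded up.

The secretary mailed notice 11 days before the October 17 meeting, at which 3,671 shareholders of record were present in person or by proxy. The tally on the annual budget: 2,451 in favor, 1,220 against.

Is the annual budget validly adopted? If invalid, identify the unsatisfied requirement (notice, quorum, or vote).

Invalid — quorum requirement not satisfied.

Notice: 11 days given; 10 required. Satisfied.
Quorum: 25% of 14,715 = 3,678.75, rounded up to 3,679; 3,671 present. Not satisfied.
Vote: requires two-thirds of those present (3,671); 2/3 of 3671 = 2447.33, rounded up to 2448, so 2,448 needed; 2,451 in favor. Satisfied.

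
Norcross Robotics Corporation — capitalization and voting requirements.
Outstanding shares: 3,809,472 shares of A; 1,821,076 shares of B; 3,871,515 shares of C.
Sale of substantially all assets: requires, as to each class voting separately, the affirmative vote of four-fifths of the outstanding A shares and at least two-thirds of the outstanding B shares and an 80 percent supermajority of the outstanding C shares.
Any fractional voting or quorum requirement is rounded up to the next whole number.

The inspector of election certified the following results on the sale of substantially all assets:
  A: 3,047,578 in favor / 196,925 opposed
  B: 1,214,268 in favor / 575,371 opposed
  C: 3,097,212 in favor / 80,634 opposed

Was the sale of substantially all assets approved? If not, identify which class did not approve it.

Approved — every class gave the required vote.

A: 4/5 of 3809472 = 3047577.60, rounded up to 3047578; 3,047,578 required, 3,047,578 in favor — approved.
B: 2/3 of 1821076 = 1214050.67, rounded up to 1214051; 1,214,051 required, 1,214,268 in favor — approved.
C: 4/5 of 3871515 = 3097212; 3,097,212 required, 3,097,212 in favor — approved.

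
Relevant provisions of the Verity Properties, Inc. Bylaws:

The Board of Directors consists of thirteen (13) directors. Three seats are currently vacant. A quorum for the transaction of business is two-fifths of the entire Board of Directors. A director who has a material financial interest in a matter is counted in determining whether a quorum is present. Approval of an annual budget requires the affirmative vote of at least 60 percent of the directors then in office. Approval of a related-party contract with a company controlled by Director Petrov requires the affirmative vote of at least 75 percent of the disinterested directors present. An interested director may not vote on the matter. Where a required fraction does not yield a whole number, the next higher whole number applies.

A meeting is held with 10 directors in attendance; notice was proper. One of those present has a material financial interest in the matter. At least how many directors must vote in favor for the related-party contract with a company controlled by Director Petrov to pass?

The related-party contract with a company controlled by Director Petrov requires three-fourths of the disinterested directors present (10 − 1 = 9).
3/4 of 9 = 6.75, rounded up to 7.

7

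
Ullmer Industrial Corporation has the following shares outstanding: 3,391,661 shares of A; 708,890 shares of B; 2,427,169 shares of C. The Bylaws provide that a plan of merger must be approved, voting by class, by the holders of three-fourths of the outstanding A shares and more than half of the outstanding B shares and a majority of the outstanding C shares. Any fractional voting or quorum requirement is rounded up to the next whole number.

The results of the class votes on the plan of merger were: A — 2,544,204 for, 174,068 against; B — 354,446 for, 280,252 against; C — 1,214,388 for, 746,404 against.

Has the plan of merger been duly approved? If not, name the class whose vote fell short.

A: 3/4 of 3391661 = 2543745.75, rounded up to 2543746; 2,543,746 required, 2,544,204 in favor — approved.
B: a majority of 708890 is 354446; 354,446 required, 354,446 in favor — approved.
C: a majority of 2427169 is 1213585; 1,213,585 required, 1,214,388 in favor — approved.

Approved — every class gave the required vote.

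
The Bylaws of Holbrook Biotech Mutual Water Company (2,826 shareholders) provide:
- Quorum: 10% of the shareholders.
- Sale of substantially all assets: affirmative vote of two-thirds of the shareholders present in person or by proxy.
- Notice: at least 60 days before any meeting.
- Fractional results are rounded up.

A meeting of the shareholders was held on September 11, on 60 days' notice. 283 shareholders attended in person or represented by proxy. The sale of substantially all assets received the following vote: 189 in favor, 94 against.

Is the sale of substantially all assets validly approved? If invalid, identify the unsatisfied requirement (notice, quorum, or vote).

Notice: 60 days given; 60 required. Satisfied.
Quorum: 10% of 2,826 = 282.60, rounded up to 283; 283 present. Satisfied.
Vote: requires two-thirds of those present (283); 2/3 of 283 = 188.67, rounded up to 189, so 189 needed; 189 in favor. Satisfied.

Valid — all requirements satisfied.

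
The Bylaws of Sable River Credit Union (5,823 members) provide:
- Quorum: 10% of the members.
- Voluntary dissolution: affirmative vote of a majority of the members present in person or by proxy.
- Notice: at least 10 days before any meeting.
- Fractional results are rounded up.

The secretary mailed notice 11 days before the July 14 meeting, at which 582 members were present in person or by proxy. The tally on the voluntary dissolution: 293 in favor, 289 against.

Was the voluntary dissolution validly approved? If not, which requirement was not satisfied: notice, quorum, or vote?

Notice: 11 days given; 10 required. Satisfied.
Quorum: 10% of 5,823 = 582.30, rounded up to 583; 582 present. Not satisfied.
Vote: requires a majority of those present (582); a majority of 582 is 292, so 292 needed; 293 in favor. Satisfied.

Invalid — quorum requirement not satisfied.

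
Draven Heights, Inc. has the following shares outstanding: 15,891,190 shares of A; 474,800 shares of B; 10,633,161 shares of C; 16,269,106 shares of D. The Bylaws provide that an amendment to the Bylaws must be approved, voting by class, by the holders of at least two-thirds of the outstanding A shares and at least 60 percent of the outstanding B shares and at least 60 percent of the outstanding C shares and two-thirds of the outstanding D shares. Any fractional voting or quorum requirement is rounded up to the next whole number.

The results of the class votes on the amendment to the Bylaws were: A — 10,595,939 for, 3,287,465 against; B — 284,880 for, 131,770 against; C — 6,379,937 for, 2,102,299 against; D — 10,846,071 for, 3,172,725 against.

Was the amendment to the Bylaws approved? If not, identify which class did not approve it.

A: 2/3 of 15891190 = 10594126.67, rounded up to 10594127; 10,594,127 required, 10,595,939 in favor — approved.
B: 3/5 of 474800 = 284880; 284,880 required, 284,880 in favor — approved.
C: 3/5 of 10633161 = 6379896.60, rounded up to 6379897; 6,379,897 required, 6,379,937 in favor — approved.
D: 2/3 of 16269106 = 10846070.67, rounded up to 10846071; 10,846,071 required, 10,846,071 in favor — approved.

Approved — every class gave the required vote.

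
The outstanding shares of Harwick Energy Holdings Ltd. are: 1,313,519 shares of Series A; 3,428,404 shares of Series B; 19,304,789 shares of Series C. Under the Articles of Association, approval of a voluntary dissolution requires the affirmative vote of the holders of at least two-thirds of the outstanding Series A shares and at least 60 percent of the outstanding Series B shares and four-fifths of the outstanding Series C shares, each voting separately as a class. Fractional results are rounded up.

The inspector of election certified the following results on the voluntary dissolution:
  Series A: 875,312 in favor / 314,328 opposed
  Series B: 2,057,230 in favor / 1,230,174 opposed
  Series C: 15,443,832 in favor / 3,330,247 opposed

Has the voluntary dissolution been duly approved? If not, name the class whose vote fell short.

Not approved — the Series A shares did not give the required vote.

Series A: 2/3 of 1313519 = 875679.33, rounded up to 875680; 875,680 required, 875,312 in favor — not approved.
Series B: 3/5 of 3428404 = 2057042.40, rounded up to 2057043; 2,057,043 required, 2,057,230 in favor — approved.
Series C: 4/5 of 19304789 = 15443831.20, rounded up to 15443832; 15,443,832 required, 15,443,832 in favor — approved.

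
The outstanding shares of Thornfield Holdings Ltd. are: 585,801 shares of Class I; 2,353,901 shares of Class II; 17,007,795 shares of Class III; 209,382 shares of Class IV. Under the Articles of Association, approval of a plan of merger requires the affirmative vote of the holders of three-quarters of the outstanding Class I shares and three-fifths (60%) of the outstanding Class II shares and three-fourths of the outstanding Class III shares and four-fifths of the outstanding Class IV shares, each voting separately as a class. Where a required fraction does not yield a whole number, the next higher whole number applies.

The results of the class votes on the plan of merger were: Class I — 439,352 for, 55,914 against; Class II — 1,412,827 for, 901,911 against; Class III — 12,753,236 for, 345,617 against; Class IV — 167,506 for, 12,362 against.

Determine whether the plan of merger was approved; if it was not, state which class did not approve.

Class I: 3/4 of 585801 = 439350.75, rounded up to 439351; 439,351 required, 439,352 in favor — approved.
Class II: 3/5 of 2353901 = 1412340.60, rounded up to 1412341; 1,412,341 required, 1,412,827 in favor — approved.
Class III: 3/4 of 17007795 = 12755846.25, rounded up to 12755847; 12,755,847 required, 12,753,236 in favor — not approved.
Class IV: 4/5 of 209382 = 167505.60, rounded up to 167506; 167,506 required, 167,506 in favor — approved.

Not approved — the Class III shares did not give the required vote.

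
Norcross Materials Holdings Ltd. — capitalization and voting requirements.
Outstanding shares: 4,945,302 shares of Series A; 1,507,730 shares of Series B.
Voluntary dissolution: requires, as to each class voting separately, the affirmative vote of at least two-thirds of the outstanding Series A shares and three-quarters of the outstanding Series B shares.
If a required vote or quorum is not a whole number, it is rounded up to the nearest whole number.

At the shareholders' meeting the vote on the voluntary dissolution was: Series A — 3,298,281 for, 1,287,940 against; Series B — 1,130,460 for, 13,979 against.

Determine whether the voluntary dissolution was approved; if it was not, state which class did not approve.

Not approved — the Series B shares did not give the required vote.

Series A: 2/3 of 4945302 = 3296868; 3,296,868 required, 3,298,281 in favor — approved.
Series B: 3/4 of 1507730 = 1130797.50, rounded up to 1130798; 1,130,798 required, 1,130,460 in favor — not approved.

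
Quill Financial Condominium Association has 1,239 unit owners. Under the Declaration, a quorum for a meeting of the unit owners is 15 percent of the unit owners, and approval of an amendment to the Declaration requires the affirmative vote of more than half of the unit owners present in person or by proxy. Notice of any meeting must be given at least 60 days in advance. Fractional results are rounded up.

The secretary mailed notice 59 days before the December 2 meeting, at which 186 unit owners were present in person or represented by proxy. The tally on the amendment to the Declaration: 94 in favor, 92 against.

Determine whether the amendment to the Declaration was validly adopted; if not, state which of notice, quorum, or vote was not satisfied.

Invalid — notice requirement not satisfied.

Notice: 59 days given; 60 required. Not satisfied.
Quorum: 15% of 1,239 = 185.85, rounded up to 186; 186 present. Satisfied.
Vote: requires a majority of those present (186); a majority of 186 is 94, so 94 needed; 94 in favor. Satisfied.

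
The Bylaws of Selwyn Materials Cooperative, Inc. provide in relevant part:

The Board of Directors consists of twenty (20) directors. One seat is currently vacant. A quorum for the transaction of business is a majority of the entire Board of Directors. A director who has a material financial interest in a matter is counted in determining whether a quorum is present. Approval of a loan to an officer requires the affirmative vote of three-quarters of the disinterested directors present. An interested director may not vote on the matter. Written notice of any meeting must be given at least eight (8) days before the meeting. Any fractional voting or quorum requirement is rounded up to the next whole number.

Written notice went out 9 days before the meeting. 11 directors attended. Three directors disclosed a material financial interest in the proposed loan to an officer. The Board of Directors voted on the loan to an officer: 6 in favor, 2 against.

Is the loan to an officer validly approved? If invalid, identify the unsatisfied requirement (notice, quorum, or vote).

Valid — all requirements satisfied.

Notice: 9 days given; 8 required (9 ≥ 8). Satisfied.
Quorum: 11 present (interested directors count toward quorum); quorum is 11. Satisfied.
Vote: the loan to an officer requires three-fourths of the disinterested directors present (11 − 3 = 8). 3/4 of 8 = 6, so 6 affirmative votes are needed; 6 voted in favor. Satisfied.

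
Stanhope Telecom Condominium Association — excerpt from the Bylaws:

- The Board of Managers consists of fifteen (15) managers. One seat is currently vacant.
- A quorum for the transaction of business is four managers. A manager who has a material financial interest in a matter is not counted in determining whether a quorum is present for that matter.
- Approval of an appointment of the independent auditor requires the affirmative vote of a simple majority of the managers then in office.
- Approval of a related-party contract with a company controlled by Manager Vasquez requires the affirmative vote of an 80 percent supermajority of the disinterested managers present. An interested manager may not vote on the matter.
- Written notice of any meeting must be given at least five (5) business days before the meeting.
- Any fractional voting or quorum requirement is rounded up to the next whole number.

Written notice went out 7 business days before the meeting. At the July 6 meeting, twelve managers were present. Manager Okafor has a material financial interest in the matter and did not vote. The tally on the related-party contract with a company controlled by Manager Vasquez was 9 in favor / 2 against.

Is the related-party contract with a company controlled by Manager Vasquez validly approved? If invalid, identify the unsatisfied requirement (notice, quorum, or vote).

Valid — all requirements satisfied.

Notice: 7 business days given; 5 required (7 ≥ 5). Satisfied.
Quorum: 12 present, but the 1 interested manager does not count, leaving 11. Quorum is 4. Satisfied.
Vote: the related-party contract with a company controlled by Manager Vasquez requires four-fifths of the disinterested managers present (12 − 1 = 11). 4/5 of 11 = 8.80, rounded up to 9, so 9 affirmative votes are needed; 9 voted in favor. Satisfied.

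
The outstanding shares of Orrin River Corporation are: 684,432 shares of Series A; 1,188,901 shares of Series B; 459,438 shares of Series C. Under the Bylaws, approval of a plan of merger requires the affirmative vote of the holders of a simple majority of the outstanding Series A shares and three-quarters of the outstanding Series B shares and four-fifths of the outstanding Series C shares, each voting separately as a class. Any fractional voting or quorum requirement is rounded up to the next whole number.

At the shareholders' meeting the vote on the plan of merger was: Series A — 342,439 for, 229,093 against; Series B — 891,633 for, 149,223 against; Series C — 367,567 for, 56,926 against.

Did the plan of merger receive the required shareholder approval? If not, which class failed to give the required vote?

Not approved — the Series B shares did not give the required vote.

Series A: a majority of 684432 is 342217; 342,217 required, 342,439 in favor — approved.
Series B: 3/4 of 1188901 = 891675.75, rounded up to 891676; 891,676 required, 891,633 in favor — not approved.
Series C: 4/5 of 459438 = 367550.40, rounded up to 367551; 367,551 required, 367,567 in favor — approved.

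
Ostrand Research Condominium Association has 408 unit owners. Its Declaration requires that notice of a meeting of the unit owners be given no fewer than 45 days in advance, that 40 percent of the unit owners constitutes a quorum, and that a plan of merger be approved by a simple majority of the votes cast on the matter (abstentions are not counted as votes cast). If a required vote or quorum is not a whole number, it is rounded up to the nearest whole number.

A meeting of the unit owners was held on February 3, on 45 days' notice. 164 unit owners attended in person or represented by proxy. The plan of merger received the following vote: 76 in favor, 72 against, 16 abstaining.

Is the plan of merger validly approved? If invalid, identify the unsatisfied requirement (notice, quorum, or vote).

Valid — all requirements satisfied.

Notice: 45 days given; 45 required. Satisfied.
Quorum: 40% of 408 = 163.20, rounded up to 164; 164 present. Satisfied.
Vote: requires a majority of the votes cast (164 − 16 abstaining = 148); a majority of 148 is 75, so 75 needed; 76 in favor. Satisfied.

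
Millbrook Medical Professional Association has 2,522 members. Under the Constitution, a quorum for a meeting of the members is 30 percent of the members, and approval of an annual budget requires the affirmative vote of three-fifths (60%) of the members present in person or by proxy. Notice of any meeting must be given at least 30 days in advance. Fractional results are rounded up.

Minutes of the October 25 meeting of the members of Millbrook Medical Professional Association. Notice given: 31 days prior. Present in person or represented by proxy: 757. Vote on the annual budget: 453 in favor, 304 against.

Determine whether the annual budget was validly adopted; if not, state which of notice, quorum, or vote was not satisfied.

Notice: 31 days given; 30 required. Satisfied.
Quorum: 30% of 2,522 = 756.60, rounded up to 757; 757 present. Satisfied.
Vote: requires three-fifths of those present (757); 3/5 of 757 = 454.20, rounded up to 455, so 455 needed; 453 in favor. Not satisfied.

Invalid — vote requirement not satisfied.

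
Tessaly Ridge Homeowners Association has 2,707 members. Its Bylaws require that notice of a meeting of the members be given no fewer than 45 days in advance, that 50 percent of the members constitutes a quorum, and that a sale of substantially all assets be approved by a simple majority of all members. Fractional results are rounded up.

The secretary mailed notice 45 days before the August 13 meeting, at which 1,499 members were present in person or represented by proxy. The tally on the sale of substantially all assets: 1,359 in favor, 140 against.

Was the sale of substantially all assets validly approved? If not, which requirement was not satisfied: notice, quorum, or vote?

Notice: 45 days given; 45 required. Satisfied.
Quorum: 50% of 2,707 = 1,353.50, rounded up to 1,354; 1,499 present. Satisfied.
Vote: requires a majority of all members (2,707); a majority of 2707 is 1354, so 1,354 needed; 1,359 in favor. Satisfied.

Valid — all requirements satisfied.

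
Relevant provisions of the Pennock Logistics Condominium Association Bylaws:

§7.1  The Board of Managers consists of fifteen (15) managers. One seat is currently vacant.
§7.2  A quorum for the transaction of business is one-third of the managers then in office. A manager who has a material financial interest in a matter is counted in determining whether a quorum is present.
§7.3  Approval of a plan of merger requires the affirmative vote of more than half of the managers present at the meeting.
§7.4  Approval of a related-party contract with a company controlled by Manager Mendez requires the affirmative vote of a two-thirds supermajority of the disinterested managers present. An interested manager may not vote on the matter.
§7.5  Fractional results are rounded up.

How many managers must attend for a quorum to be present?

1/3 of 14 = 4.67, rounded up to 5.

5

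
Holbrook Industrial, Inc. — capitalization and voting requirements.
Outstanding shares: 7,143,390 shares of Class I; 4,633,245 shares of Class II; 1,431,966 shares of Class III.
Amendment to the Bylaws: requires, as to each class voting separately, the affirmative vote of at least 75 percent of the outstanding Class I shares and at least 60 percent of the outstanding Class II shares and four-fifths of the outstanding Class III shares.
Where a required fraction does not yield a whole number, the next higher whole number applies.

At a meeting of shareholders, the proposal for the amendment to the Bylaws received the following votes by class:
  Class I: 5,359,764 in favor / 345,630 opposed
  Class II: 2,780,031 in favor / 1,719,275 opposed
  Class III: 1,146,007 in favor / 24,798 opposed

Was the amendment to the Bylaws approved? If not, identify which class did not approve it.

Class I: 3/4 of 7143390 = 5357542.50, rounded up to 5357543; 5,357,543 required, 5,359,764 in favor — approved.
Class II: 3/5 of 4633245 = 2779947; 2,779,947 required, 2,780,031 in favor — approved.
Class III: 4/5 of 1431966 = 1145572.80, rounded up to 1145573; 1,145,573 required, 1,146,007 in favor — approved.

Approved — every class gave the required vote.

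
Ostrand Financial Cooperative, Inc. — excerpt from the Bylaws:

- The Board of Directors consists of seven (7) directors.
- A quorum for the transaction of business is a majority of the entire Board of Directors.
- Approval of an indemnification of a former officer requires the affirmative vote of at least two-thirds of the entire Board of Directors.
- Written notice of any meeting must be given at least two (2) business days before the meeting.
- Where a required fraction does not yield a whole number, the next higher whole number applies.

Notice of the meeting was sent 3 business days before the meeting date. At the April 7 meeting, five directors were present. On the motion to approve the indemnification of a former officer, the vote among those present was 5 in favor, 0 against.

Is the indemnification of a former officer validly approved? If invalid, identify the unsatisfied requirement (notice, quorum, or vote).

Valid — all requirements satisfied.

Notice: 3 business days given; 2 required (3 ≥ 2). Satisfied.
Quorum: 5 present; quorum is 4. Satisfied.
Vote: the indemnification of a former officer requires two-thirds of the entire Board of Directors (7). 2/3 of 7 = 4.67, rounded up to 5, so 5 affirmative votes are needed; 5 voted in favor. Satisfied.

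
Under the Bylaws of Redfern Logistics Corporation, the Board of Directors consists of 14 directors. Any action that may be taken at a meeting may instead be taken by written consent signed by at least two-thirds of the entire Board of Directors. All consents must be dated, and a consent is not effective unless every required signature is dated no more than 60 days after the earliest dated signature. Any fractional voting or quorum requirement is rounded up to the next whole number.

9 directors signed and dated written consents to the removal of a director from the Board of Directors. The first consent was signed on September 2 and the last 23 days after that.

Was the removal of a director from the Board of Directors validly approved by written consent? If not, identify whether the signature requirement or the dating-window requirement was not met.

Signatures required: at least two-thirds of 14 — 2/3 of 14 = 9.33, rounded up to 10, so 10 needed; 9 signed. Insufficient.
Dating window: the latest signature is 23 days after the earliest; the limit is 60 days. Within the window.

Not effective — insufficient signatures.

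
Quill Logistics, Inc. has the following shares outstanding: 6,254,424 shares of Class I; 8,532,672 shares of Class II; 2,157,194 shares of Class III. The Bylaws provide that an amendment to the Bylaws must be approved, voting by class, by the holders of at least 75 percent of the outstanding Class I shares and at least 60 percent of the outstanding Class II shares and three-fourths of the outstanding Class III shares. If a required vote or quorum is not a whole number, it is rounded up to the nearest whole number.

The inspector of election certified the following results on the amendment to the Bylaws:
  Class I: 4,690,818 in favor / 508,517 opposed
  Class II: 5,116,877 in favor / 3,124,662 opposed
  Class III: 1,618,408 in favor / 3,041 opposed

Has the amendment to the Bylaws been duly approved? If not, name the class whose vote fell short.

Class I: 3/4 of 6254424 = 4690818; 4,690,818 required, 4,690,818 in favor — approved.
Class II: 3/5 of 8532672 = 5119603.20, rounded up to 5119604; 5,119,604 required, 5,116,877 in favor — not approved.
Class III: 3/4 of 2157194 = 1617895.50, rounded up to 1617896; 1,617,896 required, 1,618,408 in favor — approved.

Not approved — the Class II shares did not give the required vote.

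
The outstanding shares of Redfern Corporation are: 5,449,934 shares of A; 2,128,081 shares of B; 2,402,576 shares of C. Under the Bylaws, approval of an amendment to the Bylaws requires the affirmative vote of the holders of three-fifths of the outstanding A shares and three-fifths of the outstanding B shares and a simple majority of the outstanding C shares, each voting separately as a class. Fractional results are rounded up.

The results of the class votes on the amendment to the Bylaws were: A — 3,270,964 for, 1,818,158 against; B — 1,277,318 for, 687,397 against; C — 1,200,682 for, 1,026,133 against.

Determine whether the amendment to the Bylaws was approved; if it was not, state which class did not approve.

Not approved — the C shares did not give the required vote.

A: 3/5 of 5449934 = 3269960.40, rounded up to 3269961; 3,269,961 required, 3,270,964 in favor — approved.
B: 3/5 of 2128081 = 1276848.60, rounded up to 1276849; 1,276,849 required, 1,277,318 in favor — approved.
C: a majority of 2402576 is 1201289; 1,201,289 required, 1,200,682 in favor — not approved.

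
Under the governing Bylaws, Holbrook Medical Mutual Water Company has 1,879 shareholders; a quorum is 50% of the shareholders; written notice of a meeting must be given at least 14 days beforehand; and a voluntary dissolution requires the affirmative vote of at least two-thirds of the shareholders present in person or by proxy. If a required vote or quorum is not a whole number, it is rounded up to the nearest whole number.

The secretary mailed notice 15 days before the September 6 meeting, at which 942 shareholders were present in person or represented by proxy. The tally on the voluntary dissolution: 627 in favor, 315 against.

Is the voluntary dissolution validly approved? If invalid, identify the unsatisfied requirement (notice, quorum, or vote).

Notice: 15 days given; 14 required. Satisfied.
Quorum: 50% of 1,879 = 939.50, rounded up to 940; 942 present. Satisfied.
Vote: requires two-thirds of those present (942); 2/3 of 942 = 628, so 628 needed; 627 in favor. Not satisfied.

Invalid — vote requirement not satisfied.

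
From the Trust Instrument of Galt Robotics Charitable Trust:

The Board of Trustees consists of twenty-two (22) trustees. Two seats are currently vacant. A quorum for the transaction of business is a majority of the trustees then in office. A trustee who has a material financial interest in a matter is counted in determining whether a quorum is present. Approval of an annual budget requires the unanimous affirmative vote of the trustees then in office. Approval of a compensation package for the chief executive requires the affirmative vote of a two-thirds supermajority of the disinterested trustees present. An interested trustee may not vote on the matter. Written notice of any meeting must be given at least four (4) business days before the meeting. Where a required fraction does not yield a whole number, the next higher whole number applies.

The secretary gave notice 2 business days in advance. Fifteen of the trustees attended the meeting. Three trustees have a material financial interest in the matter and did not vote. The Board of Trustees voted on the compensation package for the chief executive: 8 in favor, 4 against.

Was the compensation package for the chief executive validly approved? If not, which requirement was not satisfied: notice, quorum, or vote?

Invalid — notice requirement not satisfied.

Notice: 2 business days given; 4 required (2 < 4). Not satisfied.
Quorum: 15 present (interested trustees count toward quorum); quorum is 11. Satisfied.
Vote: the compensation package for the chief executive requires two-thirds of the disinterested trustees present (15 − 3 = 12). 2/3 of 12 = 8, so 8 affirmative votes are needed; 8 voted in favor. Satisfied.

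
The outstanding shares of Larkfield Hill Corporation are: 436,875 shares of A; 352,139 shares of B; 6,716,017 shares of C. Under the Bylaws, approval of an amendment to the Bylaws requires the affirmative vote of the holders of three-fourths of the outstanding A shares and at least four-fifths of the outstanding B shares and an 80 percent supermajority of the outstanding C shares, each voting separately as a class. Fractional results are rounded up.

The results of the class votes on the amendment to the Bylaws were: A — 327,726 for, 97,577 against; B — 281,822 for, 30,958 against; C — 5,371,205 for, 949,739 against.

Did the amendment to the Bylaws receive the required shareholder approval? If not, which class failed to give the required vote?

Not approved — the C shares did not give the required vote.

A: 3/4 of 436875 = 327656.25, rounded up to 327657; 327,657 required, 327,726 in favor — approved.
B: 4/5 of 352139 = 281711.20, rounded up to 281712; 281,712 required, 281,822 in favor — approved.
C: 4/5 of 6716017 = 5372813.60, rounded up to 5372814; 5,372,814 required, 5,371,205 in favor — not approved.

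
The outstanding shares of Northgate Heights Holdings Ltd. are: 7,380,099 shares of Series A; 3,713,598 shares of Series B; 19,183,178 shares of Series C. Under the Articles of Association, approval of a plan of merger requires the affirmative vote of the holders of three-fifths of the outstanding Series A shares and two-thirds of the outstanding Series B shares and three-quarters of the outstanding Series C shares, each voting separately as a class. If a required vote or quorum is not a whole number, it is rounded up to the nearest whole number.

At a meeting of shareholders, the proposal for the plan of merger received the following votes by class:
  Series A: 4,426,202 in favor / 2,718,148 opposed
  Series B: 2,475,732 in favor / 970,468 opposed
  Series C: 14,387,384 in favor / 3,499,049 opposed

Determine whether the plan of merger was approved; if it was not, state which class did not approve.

Not approved — the Series A shares did not give the required vote.

Series A: 3/5 of 7380099 = 4428059.40, rounded up to 4428060; 4,428,060 required, 4,426,202 in favor — not approved.
Series B: 2/3 of 3713598 = 2475732; 2,475,732 required, 2,475,732 in favor — approved.
Series C: 3/4 of 19183178 = 14387383.50, rounded up to 14387384; 14,387,384 required, 14,387,384 in favor — approved.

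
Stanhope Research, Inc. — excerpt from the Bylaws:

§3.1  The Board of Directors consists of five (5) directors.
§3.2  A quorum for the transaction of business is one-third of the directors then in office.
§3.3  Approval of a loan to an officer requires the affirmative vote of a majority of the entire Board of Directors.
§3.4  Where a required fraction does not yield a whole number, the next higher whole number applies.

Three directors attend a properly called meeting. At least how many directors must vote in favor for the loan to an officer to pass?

The loan to an officer requires a majority of the entire Board of Directors (5).
A majority of 5 is 3.

3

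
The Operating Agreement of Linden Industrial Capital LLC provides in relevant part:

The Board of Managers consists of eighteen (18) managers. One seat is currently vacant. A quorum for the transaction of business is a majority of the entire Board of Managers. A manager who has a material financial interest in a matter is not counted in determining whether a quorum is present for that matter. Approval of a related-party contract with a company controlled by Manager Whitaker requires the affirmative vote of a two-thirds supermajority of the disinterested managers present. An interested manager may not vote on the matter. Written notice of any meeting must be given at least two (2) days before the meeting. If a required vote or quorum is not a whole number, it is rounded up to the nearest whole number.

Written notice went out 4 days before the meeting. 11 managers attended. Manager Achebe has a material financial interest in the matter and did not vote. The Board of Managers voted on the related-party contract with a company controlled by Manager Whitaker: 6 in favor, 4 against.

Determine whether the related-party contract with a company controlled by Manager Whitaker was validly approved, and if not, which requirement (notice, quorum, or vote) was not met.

Invalid — vote requirement not satisfied.

Notice: 4 days given; 2 required (4 ≥ 2). Satisfied.
Quorum: 11 present, but the 1 interested manager does not count, leaving 10. Quorum is 10. Satisfied.
Vote: the related-party contract with a company controlled by Manager Whitaker requires two-thirds of the disinterested managers present (11 − 1 = 10). 2/3 of 10 = 6.67, rounded up to 7, so 7 affirmative votes are needed; 6 voted in favor. Not satisfied.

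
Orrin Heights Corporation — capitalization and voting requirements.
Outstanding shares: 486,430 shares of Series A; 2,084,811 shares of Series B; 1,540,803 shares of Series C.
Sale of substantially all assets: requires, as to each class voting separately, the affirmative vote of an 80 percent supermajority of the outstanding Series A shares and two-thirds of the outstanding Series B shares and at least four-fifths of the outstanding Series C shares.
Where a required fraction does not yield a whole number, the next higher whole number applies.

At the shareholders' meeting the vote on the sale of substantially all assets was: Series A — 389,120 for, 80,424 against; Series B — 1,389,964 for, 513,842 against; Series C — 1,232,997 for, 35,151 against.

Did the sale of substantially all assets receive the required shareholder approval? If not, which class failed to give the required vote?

Series A: 4/5 of 486430 = 389144; 389,144 required, 389,120 in favor — not approved.
Series B: 2/3 of 2084811 = 1389874; 1,389,874 required, 1,389,964 in favor — approved.
Series C: 4/5 of 1540803 = 1232642.40, rounded up to 1232643; 1,232,643 required, 1,232,997 in favor — approved.

Not approved — the Series A shares did not give the required vote.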